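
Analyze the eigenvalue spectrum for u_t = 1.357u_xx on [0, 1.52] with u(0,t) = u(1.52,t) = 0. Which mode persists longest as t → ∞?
Eigenvalues: λₙ = 1.357n²π²/1.52².
First three modes:
  n=1: λ₁ = 1.357π²/1.52² ≈ 5.797
  n=2: λ₂ = 5.428π²/1.52² ≈ 23.187 (4× faster decay)
  n=3: λ₃ = 12.213π²/1.52² ≈ 52.172 (9× faster decay)
As t → ∞, higher modes decay exponentially faster. The n=1 mode dominates: u ~ c₁ sin(πx/1.52) e^{-λ₁t}.
Decay rate: λ₁ = 1.357π²/1.52² ≈ 5.797.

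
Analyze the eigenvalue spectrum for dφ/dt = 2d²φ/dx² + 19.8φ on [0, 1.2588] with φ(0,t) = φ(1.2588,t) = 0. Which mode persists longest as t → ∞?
Eigenvalues: λₙ = 2n²π²/1.2588² - 19.8.
First three modes:
  n=1: λ₁ = 2π²/1.2588² - 19.8 ≈ -7.343
  n=2: λ₂ = 8π²/1.2588² - 19.8 ≈ 30.028
  n=3: λ₃ = 18π²/1.2588² - 19.8 ≈ 92.314
Since 2π²/1.2588² ≈ 12.457 < 19.8, λ₁ < 0.
The n=1 mode grows fastest (−λₙ is largest for n=1) → dominates.
Asymptotic: φ ~ c₁ sin(πx/1.2588) e^{7.343t} (exponential growth at rate −λ₁ ≈ 7.343).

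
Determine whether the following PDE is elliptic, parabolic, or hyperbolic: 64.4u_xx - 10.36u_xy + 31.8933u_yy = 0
Coefficients: A = 64.4, B = -10.36, C = 31.8933. B² - 4AC = -8108.38448, which is negative, so the equation is elliptic.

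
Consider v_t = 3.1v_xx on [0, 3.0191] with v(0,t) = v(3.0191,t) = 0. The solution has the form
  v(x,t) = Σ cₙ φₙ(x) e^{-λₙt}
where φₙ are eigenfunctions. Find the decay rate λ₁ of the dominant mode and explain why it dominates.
Eigenvalues: λₙ = 3.1n²π²/3.0191².
First three modes:
  n=1: λ₁ = 3.1π²/3.0191² ≈ 3.357
  n=2: λ₂ = 12.4π²/3.0191² ≈ 13.427 (4× faster decay)
  n=3: λ₃ = 27.9π²/3.0191² ≈ 30.21 (9× faster decay)
As t → ∞, higher modes decay exponentially faster. The n=1 mode dominates: v ~ c₁ sin(πx/3.0191) e^{-λ₁t}.
Decay rate: λ₁ = 3.1π²/3.0191² ≈ 3.357.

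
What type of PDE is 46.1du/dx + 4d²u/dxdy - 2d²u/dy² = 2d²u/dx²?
Rewriting in standard form: -2d²u/dx² + 4d²u/dxdy - 2d²u/dy² + 46.1du/dx = 0. With A = -2, B = 4, C = -2, the discriminant is 0. This is a parabolic PDE.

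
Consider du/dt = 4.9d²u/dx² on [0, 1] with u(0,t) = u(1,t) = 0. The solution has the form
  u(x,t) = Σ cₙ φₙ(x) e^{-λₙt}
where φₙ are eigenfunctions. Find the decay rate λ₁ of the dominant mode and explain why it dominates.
Eigenvalues: λₙ = 4.9n²π².
First three modes:
  n=1: λ₁ = 4.9π² ≈ 48.361
  n=2: λ₂ = 19.6π² ≈ 193.444 (4× faster decay)
  n=3: λ₃ = 44.1π² ≈ 435.25 (9× faster decay)
As t → ∞, higher modes decay exponentially faster. The n=1 mode dominates: u ~ c₁ sin(πx) e^{-λ₁t}.
Decay rate: λ₁ = 4.9π² ≈ 48.361.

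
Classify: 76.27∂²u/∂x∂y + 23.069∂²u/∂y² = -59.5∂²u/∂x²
Rewriting in standard form: 59.5∂²u/∂x² + 76.27∂²u/∂x∂y + 23.069∂²u/∂y² = 0. Hyperbolic (discriminant = 326.6909).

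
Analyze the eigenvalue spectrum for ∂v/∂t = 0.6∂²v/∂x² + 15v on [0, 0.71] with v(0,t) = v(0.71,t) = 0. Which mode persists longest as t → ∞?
Eigenvalues: λₙ = 0.6n²π²/0.71² - 15.
First three modes:
  n=1: λ₁ = 0.6π²/0.71² - 15 ≈ -3.253
  n=2: λ₂ = 2.4π²/0.71² - 15 ≈ 31.989
  n=3: λ₃ = 5.4π²/0.71² - 15 ≈ 90.725
Since 0.6π²/0.71² ≈ 11.747 < 15, λ₁ < 0.
The n=1 mode grows fastest (−λₙ is largest for n=1) → dominates.
Asymptotic: v ~ c₁ sin(πx/0.71) e^{3.253t} (exponential growth at rate −λ₁ ≈ 3.253).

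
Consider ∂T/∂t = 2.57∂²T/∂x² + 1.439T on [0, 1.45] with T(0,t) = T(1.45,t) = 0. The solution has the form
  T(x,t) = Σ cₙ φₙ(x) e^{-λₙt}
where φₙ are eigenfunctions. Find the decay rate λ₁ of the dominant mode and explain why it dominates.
Eigenvalues: λₙ = 2.57n²π²/1.45² - 1.439.
First three modes:
  n=1: λ₁ = 2.57π²/1.45² - 1.439 ≈ 10.625
  n=2: λ₂ = 10.28π²/1.45² - 1.439 ≈ 46.818
  n=3: λ₃ = 23.13π²/1.45² - 1.439 ≈ 107.138
Since 2.57π²/1.45² ≈ 12.064 > 1.439, all λₙ > 0.
The n=1 mode decays slowest → dominates as t → ∞.
Asymptotic: T ~ c₁ sin(πx/1.45) e^{-λ₁t} with decay rate λ₁ ≈ 10.625.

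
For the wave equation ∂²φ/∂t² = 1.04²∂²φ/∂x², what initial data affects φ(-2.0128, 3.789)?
Domain of dependence: [-5.95336, 1.92776]. Signals travel at speed 1.04, so data within |x - -2.0128| ≤ 1.04·3.789 = 3.94056 can reach the point.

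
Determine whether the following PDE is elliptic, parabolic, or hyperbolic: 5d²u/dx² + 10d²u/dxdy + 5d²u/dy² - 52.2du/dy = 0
Coefficients: A = 5, B = 10, C = 5. B² - 4AC = 0, which is zero, so the equation is parabolic.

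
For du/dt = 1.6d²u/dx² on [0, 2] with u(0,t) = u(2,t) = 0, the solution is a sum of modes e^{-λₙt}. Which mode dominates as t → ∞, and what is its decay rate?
Eigenvalues: λₙ = 1.6n²π²/2².
First three modes:
  n=1: λ₁ = 1.6π²/2² ≈ 3.948
  n=2: λ₂ = 6.4π²/2² ≈ 15.791 (4× faster decay)
  n=3: λ₃ = 14.4π²/2² ≈ 35.531 (9× faster decay)
As t → ∞, higher modes decay exponentially faster. The n=1 mode dominates: u ~ c₁ sin(πx/2) e^{-λ₁t}.
Decay rate: λ₁ = 1.6π²/2² ≈ 3.948.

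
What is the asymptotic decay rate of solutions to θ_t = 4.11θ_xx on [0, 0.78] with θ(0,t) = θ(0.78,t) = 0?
Eigenvalues: λₙ = 4.11n²π²/0.78².
First three modes:
  n=1: λ₁ = 4.11π²/0.78² ≈ 66.673
  n=2: λ₂ = 16.44π²/0.78² ≈ 266.693 (4× faster decay)
  n=3: λ₃ = 36.99π²/0.78² ≈ 600.06 (9× faster decay)
As t → ∞, higher modes decay exponentially faster. The n=1 mode dominates: θ ~ c₁ sin(πx/0.78) e^{-λ₁t}.
Decay rate: λ₁ = 4.11π²/0.78² ≈ 66.673.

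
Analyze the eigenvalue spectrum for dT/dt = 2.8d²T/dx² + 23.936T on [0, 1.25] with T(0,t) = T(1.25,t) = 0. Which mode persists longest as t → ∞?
Eigenvalues: λₙ = 2.8n²π²/1.25² - 23.936.
First three modes:
  n=1: λ₁ = 2.8π²/1.25² - 23.936 ≈ -6.25
  n=2: λ₂ = 11.2π²/1.25² - 23.936 ≈ 46.809
  n=3: λ₃ = 25.2π²/1.25² - 23.936 ≈ 135.241
Since 2.8π²/1.25² ≈ 17.686 < 23.936, λ₁ < 0.
The n=1 mode grows fastest (−λₙ is largest for n=1) → dominates.
Asymptotic: T ~ c₁ sin(πx/1.25) e^{6.25t} (exponential growth at rate −λ₁ ≈ 6.25).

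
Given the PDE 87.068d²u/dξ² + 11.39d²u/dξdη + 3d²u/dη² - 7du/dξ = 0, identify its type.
The second-order coefficients are A = 87.068, B = 11.39, C = 3. Since B² - 4AC = -915.0839 < 0, this is an elliptic PDE.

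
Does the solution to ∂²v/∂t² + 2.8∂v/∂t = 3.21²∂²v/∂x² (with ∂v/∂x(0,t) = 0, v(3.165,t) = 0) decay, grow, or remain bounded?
v → 0. Damping (γ=2.8) dissipates energy; oscillations decay exponentially.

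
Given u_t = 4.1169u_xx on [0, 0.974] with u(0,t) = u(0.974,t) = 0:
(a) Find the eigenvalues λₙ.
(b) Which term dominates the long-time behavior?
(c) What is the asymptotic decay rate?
Eigenvalues: λₙ = 4.1169n²π²/0.974².
First three modes:
  n=1: λ₁ = 4.1169π²/0.974² ≈ 42.83
  n=2: λ₂ = 16.4676π²/0.974² ≈ 171.322 (4× faster decay)
  n=3: λ₃ = 37.0521π²/0.974² ≈ 385.474 (9× faster decay)
As t → ∞, higher modes decay exponentially faster. The n=1 mode dominates: u ~ c₁ sin(πx/0.974) e^{-λ₁t}.
Decay rate: λ₁ = 4.1169π²/0.974² ≈ 42.83.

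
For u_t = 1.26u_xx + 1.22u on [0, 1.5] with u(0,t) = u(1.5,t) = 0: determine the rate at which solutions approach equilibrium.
Eigenvalues: λₙ = 1.26n²π²/1.5² - 1.22.
First three modes:
  n=1: λ₁ = 1.26π²/1.5² - 1.22 ≈ 4.307
  n=2: λ₂ = 5.04π²/1.5² - 1.22 ≈ 20.888
  n=3: λ₃ = 11.34π²/1.5² - 1.22 ≈ 48.523
Since 1.26π²/1.5² ≈ 5.527 > 1.22, all λₙ > 0.
The n=1 mode decays slowest → dominates as t → ∞.
Asymptotic: u ~ c₁ sin(πx/1.5) e^{-λ₁t} with decay rate λ₁ ≈ 4.307.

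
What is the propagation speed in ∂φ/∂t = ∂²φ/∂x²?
Infinite. The heat equation is parabolic, not hyperbolic, so disturbances propagate instantly.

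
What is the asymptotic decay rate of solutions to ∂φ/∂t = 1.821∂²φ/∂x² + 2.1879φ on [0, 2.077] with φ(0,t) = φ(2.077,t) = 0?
Eigenvalues: λₙ = 1.821n²π²/2.077² - 2.1879.
First three modes:
  n=1: λ₁ = 1.821π²/2.077² - 2.1879 ≈ 1.978
  n=2: λ₂ = 7.284π²/2.077² - 2.1879 ≈ 14.477
  n=3: λ₃ = 16.389π²/2.077² - 2.1879 ≈ 35.308
Since 1.821π²/2.077² ≈ 4.166 > 2.1879, all λₙ > 0.
The n=1 mode decays slowest → dominates as t → ∞.
Asymptotic: φ ~ c₁ sin(πx/2.077) e^{-λ₁t} with decay rate λ₁ ≈ 1.978.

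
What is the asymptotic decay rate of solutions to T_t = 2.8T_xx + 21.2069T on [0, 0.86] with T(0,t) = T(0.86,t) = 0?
Eigenvalues: λₙ = 2.8n²π²/0.86² - 21.2069.
First three modes:
  n=1: λ₁ = 2.8π²/0.86² - 21.2069 ≈ 16.158
  n=2: λ₂ = 11.2π²/0.86² - 21.2069 ≈ 128.252
  n=3: λ₃ = 25.2π²/0.86² - 21.2069 ≈ 315.075
Since 2.8π²/0.86² ≈ 37.365 > 21.2069, all λₙ > 0.
The n=1 mode decays slowest → dominates as t → ∞.
Asymptotic: T ~ c₁ sin(πx/0.86) e^{-λ₁t} with decay rate λ₁ ≈ 16.158.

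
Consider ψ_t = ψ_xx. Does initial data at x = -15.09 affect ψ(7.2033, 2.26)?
Yes, for any finite x. The heat equation has infinite propagation speed, so all initial data affects all points at any t > 0.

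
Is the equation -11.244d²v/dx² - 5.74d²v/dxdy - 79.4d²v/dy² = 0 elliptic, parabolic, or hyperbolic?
Computing B² - 4AC with A = -11.244, B = -5.74, C = -79.4: discriminant = -3538.1468 (negative). Answer: elliptic.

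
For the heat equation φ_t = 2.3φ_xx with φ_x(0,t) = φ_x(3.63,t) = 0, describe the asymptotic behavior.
φ → constant (steady state). Heat is conserved (no flux at boundaries); solution approaches the spatial average.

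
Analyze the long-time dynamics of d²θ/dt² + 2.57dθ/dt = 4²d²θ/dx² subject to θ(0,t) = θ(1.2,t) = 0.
Long-time behavior: θ → 0. Damping (γ=2.57) dissipates energy; oscillations decay exponentially.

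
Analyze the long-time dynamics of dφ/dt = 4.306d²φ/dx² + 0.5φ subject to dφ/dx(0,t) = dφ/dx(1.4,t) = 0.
Long-time behavior: φ grows unboundedly. With Neumann BCs the constant mode has diffusion eigenvalue 0, so any r > 0 makes it grow like e^(0.5t); solution grows exponentially.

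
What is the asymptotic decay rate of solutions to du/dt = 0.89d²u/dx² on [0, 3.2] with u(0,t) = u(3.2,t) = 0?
Eigenvalues: λₙ = 0.89n²π²/3.2².
First three modes:
  n=1: λ₁ = 0.89π²/3.2² ≈ 0.858
  n=2: λ₂ = 3.56π²/3.2² ≈ 3.431 (4× faster decay)
  n=3: λ₃ = 8.01π²/3.2² ≈ 7.72 (9× faster decay)
As t → ∞, higher modes decay exponentially faster. The n=1 mode dominates: u ~ c₁ sin(πx/3.2) e^{-λ₁t}.
Decay rate: λ₁ = 0.89π²/3.2² ≈ 0.858.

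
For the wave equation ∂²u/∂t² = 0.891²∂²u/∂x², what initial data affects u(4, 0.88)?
Domain of dependence: [3.21592, 4.78408]. Signals travel at speed 0.891, so data within |x - 4| ≤ 0.891·0.88 = 0.78408 can reach the point.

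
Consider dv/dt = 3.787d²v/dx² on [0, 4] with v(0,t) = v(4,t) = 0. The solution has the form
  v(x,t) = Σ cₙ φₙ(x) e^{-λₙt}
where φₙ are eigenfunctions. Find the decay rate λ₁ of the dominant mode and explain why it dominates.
Eigenvalues: λₙ = 3.787n²π²/4².
First three modes:
  n=1: λ₁ = 3.787π²/4² ≈ 2.336
  n=2: λ₂ = 15.148π²/4² ≈ 9.344 (4× faster decay)
  n=3: λ₃ = 34.083π²/4² ≈ 21.024 (9× faster decay)
As t → ∞, higher modes decay exponentially faster. The n=1 mode dominates: v ~ c₁ sin(πx/4) e^{-λ₁t}.
Decay rate: λ₁ = 3.787π²/4² ≈ 2.336.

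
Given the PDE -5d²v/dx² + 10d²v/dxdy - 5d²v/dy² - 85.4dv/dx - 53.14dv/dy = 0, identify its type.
The second-order coefficients are A = -5, B = 10, C = -5. Since B² - 4AC = 0 = 0, this is a parabolic PDE.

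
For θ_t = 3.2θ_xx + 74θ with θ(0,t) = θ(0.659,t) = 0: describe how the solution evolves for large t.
θ grows unboundedly. Reaction dominates diffusion (r=74 > κπ²/L²≈72.72); solution grows exponentially.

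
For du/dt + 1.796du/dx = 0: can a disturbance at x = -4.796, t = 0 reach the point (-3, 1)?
Yes. The characteristic through (-3, 1) passes through x = -4.796.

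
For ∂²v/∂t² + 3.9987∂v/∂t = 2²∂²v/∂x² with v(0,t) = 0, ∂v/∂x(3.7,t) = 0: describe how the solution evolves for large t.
v → 0. Damping (γ=3.9987) dissipates energy; oscillations decay exponentially.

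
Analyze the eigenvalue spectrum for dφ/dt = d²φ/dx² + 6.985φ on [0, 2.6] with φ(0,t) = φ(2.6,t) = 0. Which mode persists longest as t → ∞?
Eigenvalues: λₙ = n²π²/2.6² - 6.985.
First three modes:
  n=1: λ₁ = π²/2.6² - 6.985 ≈ -5.525
  n=2: λ₂ = 4π²/2.6² - 6.985 ≈ -1.145
  n=3: λ₃ = 9π²/2.6² - 6.985 ≈ 6.155
Since π²/2.6² ≈ 1.46 < 6.985, λ₁ < 0.
The n=1 mode grows fastest (−λₙ is largest for n=1) → dominates.
Asymptotic: φ ~ c₁ sin(πx/2.6) e^{5.525t} (exponential growth at rate −λ₁ ≈ 5.525).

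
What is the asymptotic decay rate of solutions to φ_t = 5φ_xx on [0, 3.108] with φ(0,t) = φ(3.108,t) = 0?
Eigenvalues: λₙ = 5n²π²/3.108².
First three modes:
  n=1: λ₁ = 5π²/3.108² ≈ 5.109
  n=2: λ₂ = 20π²/3.108² ≈ 20.435 (4× faster decay)
  n=3: λ₃ = 45π²/3.108² ≈ 45.978 (9× faster decay)
As t → ∞, higher modes decay exponentially faster. The n=1 mode dominates: φ ~ c₁ sin(πx/3.108) e^{-λ₁t}.
Decay rate: λ₁ = 5π²/3.108² ≈ 5.109.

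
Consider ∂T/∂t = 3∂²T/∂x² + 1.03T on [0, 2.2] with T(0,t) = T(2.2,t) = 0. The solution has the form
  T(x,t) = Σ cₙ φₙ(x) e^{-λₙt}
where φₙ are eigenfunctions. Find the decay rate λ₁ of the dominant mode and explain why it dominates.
Eigenvalues: λₙ = 3n²π²/2.2² - 1.03.
First three modes:
  n=1: λ₁ = 3π²/2.2² - 1.03 ≈ 5.088
  n=2: λ₂ = 12π²/2.2² - 1.03 ≈ 23.44
  n=3: λ₃ = 27π²/2.2² - 1.03 ≈ 54.028
Since 3π²/2.2² ≈ 6.118 > 1.03, all λₙ > 0.
The n=1 mode decays slowest → dominates as t → ∞.
Asymptotic: T ~ c₁ sin(πx/2.2) e^{-λ₁t} with decay rate λ₁ ≈ 5.088.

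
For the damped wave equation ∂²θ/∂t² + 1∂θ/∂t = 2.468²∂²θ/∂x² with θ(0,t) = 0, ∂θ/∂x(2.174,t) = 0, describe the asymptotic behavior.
θ → 0. Damping (γ=1) dissipates energy; oscillations decay exponentially.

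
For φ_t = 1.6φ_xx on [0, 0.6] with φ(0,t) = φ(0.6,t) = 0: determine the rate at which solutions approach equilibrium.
Eigenvalues: λₙ = 1.6n²π²/0.6².
First three modes:
  n=1: λ₁ = 1.6π²/0.6² ≈ 43.865
  n=2: λ₂ = 6.4π²/0.6² ≈ 175.46 (4× faster decay)
  n=3: λ₃ = 14.4π²/0.6² ≈ 394.784 (9× faster decay)
As t → ∞, higher modes decay exponentially faster. The n=1 mode dominates: φ ~ c₁ sin(πx/0.6) e^{-λ₁t}.
Decay rate: λ₁ = 1.6π²/0.6² ≈ 43.865.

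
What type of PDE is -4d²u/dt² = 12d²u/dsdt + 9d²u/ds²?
Rewriting in standard form: -9d²u/ds² - 12d²u/dsdt - 4d²u/dt² = 0. With A = -9, B = -12, C = -4, the discriminant is 0. This is a parabolic PDE.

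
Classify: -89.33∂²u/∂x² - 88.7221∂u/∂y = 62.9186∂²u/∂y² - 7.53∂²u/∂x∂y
Rewriting in standard form: -89.33∂²u/∂x² + 7.53∂²u/∂x∂y - 62.9186∂²u/∂y² - 88.7221∂u/∂y = 0. Elliptic (discriminant = -22425.373252).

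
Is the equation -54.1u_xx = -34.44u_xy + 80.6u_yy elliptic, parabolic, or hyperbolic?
Rewriting in standard form: -54.1u_xx + 34.44u_xy - 80.6u_yy = 0. Computing B² - 4AC with A = -54.1, B = 34.44, C = -80.6: discriminant = -16255.7264 (negative). Answer: elliptic.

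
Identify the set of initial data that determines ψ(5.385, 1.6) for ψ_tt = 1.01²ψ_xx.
Domain of dependence: [3.769, 7.001]. Signals travel at speed 1.01, so data within |x - 5.385| ≤ 1.01·1.6 = 1.616 can reach the point.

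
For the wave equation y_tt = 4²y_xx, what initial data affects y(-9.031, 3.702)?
Domain of dependence: [-23.839, 5.777]. Signals travel at speed 4, so data within |x - -9.031| ≤ 4·3.702 = 14.808 can reach the point.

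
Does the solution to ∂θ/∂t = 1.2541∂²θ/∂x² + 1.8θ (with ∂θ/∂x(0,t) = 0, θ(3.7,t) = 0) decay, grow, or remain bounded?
θ grows unboundedly. Reaction dominates diffusion (r=1.8 > κπ²/(4L²)≈0.23); solution grows exponentially.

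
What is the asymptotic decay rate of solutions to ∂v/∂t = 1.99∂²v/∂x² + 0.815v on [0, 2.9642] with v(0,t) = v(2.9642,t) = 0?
Eigenvalues: λₙ = 1.99n²π²/2.9642² - 0.815.
First three modes:
  n=1: λ₁ = 1.99π²/2.9642² - 0.815 ≈ 1.42
  n=2: λ₂ = 7.96π²/2.9642² - 0.815 ≈ 8.126
  n=3: λ₃ = 17.91π²/2.9642² - 0.815 ≈ 19.303
Since 1.99π²/2.9642² ≈ 2.235 > 0.815, all λₙ > 0.
The n=1 mode decays slowest → dominates as t → ∞.
Asymptotic: v ~ c₁ sin(πx/2.9642) e^{-λ₁t} with decay rate λ₁ ≈ 1.42.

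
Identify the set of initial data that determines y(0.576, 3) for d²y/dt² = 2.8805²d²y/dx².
Domain of dependence: [-8.0655, 9.2175]. Signals travel at speed 2.8805, so data within |x - 0.576| ≤ 2.8805·3 = 8.6415 can reach the point.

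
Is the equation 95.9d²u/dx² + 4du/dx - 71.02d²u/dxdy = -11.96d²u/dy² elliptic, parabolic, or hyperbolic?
Rewriting in standard form: 95.9d²u/dx² - 71.02d²u/dxdy + 11.96d²u/dy² + 4du/dx = 0. Computing B² - 4AC with A = 95.9, B = -71.02, C = 11.96: discriminant = 455.9844 (positive). Answer: hyperbolic.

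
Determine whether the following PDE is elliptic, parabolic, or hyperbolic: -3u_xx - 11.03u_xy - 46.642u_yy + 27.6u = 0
Coefficients: A = -3, B = -11.03, C = -46.642. B² - 4AC = -438.0431, which is negative, so the equation is elliptic.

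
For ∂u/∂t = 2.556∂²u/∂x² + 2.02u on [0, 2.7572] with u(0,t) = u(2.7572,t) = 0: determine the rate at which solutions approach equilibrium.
Eigenvalues: λₙ = 2.556n²π²/2.7572² - 2.02.
First three modes:
  n=1: λ₁ = 2.556π²/2.7572² - 2.02 ≈ 1.298
  n=2: λ₂ = 10.224π²/2.7572² - 2.02 ≈ 11.253
  n=3: λ₃ = 23.004π²/2.7572² - 2.02 ≈ 27.845
Since 2.556π²/2.7572² ≈ 3.318 > 2.02, all λₙ > 0.
The n=1 mode decays slowest → dominates as t → ∞.
Asymptotic: u ~ c₁ sin(πx/2.7572) e^{-λ₁t} with decay rate λ₁ ≈ 1.298.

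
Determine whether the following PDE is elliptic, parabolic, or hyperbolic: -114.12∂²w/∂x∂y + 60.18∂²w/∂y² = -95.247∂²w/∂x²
Rewriting in standard form: 95.247∂²w/∂x² - 114.12∂²w/∂x∂y + 60.18∂²w/∂y² = 0. Coefficients: A = 95.247, B = -114.12, C = 60.18. B² - 4AC = -9904.48344, which is negative, so the equation is elliptic.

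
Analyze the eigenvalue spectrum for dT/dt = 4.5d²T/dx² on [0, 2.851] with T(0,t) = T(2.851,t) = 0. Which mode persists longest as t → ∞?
Eigenvalues: λₙ = 4.5n²π²/2.851².
First three modes:
  n=1: λ₁ = 4.5π²/2.851² ≈ 5.464
  n=2: λ₂ = 18π²/2.851² ≈ 21.856 (4× faster decay)
  n=3: λ₃ = 40.5π²/2.851² ≈ 49.177 (9× faster decay)
As t → ∞, higher modes decay exponentially faster. The n=1 mode dominates: T ~ c₁ sin(πx/2.851) e^{-λ₁t}.
Decay rate: λ₁ = 4.5π²/2.851² ≈ 5.464.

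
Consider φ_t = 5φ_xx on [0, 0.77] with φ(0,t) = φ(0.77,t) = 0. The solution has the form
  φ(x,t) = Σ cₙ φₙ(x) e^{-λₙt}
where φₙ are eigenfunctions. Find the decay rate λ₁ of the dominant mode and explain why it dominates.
Eigenvalues: λₙ = 5n²π²/0.77².
First three modes:
  n=1: λ₁ = 5π²/0.77² ≈ 83.232
  n=2: λ₂ = 20π²/0.77² ≈ 332.926 (4× faster decay)
  n=3: λ₃ = 45π²/0.77² ≈ 749.084 (9× faster decay)
As t → ∞, higher modes decay exponentially faster. The n=1 mode dominates: φ ~ c₁ sin(πx/0.77) e^{-λ₁t}.
Decay rate: λ₁ = 5π²/0.77² ≈ 83.232.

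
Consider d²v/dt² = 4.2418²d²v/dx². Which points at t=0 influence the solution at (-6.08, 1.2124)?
Domain of dependence: [-11.22275832, -0.93724168]. Signals travel at speed 4.2418, so data within |x - -6.08| ≤ 4.2418·1.2124 = 5.14275832 can reach the point.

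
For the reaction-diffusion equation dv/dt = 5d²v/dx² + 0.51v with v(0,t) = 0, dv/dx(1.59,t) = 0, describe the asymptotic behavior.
v → 0. Diffusion dominates reaction (r=0.51 < κπ²/(4L²)≈4.88); solution decays.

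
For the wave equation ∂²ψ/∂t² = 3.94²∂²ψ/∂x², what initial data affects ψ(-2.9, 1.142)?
Domain of dependence: [-7.39948, 1.59948]. Signals travel at speed 3.94, so data within |x - -2.9| ≤ 3.94·1.142 = 4.49948 can reach the point.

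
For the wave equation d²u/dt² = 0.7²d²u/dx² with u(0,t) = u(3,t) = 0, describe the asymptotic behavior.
u oscillates (no decay). Energy is conserved; the solution oscillates indefinitely as standing waves.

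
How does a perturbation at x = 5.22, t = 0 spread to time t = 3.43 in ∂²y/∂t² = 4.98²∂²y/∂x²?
Domain of influence: [-11.8614, 22.3014]. Data at x = 5.22 spreads outward at speed 4.98.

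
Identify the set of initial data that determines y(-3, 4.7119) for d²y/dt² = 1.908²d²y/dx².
Domain of dependence: [-11.9903052, 5.9903052]. Signals travel at speed 1.908, so data within |x - -3| ≤ 1.908·4.7119 = 8.9903052 can reach the point.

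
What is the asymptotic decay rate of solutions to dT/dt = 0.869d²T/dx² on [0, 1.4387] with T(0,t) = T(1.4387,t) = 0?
Eigenvalues: λₙ = 0.869n²π²/1.4387².
First three modes:
  n=1: λ₁ = 0.869π²/1.4387² ≈ 4.144
  n=2: λ₂ = 3.476π²/1.4387² ≈ 16.574 (4× faster decay)
  n=3: λ₃ = 7.821π²/1.4387² ≈ 37.293 (9× faster decay)
As t → ∞, higher modes decay exponentially faster. The n=1 mode dominates: T ~ c₁ sin(πx/1.4387) e^{-λ₁t}.
Decay rate: λ₁ = 0.869π²/1.4387² ≈ 4.144.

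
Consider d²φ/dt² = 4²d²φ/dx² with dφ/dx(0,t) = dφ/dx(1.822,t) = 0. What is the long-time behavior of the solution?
As t → ∞, φ oscillates about a mean that drifts linearly in t (generically unbounded; no decay). There is no damping, so the nonconstant modes persist as standing waves (energy conserved, no decay). But with Neumann conditions at both ends the constant mode has eigenvalue 0: the spatial mean M(t) of φ satisfies M'' = 0, so M(t) = M(0) + M'(0)·t. Unless the initial velocity has zero mean (∫φ_t(x,0)dx = 0), the solution grows linearly in t (unbounded, though not exponentially); if it does have zero mean, the solution stays bounded and simply oscillates.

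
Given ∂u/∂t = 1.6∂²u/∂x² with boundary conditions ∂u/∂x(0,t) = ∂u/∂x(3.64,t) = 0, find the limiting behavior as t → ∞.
u → constant (steady state). Heat is conserved (no flux at boundaries); solution approaches the spatial average.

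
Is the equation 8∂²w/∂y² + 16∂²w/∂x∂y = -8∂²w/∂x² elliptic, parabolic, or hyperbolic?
Rewriting in standard form: 8∂²w/∂x² + 16∂²w/∂x∂y + 8∂²w/∂y² = 0. Computing B² - 4AC with A = 8, B = 16, C = 8: discriminant = 0 (zero). Answer: parabolic.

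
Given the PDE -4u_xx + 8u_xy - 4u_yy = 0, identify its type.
The second-order coefficients are A = -4, B = 8, C = -4. Since B² - 4AC = 0 = 0, this is a parabolic PDE.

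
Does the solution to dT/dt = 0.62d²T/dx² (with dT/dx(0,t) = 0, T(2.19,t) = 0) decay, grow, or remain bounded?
T → 0. Heat escapes through the Dirichlet boundary.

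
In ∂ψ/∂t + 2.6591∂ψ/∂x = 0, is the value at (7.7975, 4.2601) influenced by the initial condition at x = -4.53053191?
No. Only data at x = -3.53053191 affects (7.7975, 4.2601). Advection has one-way propagation along characteristics.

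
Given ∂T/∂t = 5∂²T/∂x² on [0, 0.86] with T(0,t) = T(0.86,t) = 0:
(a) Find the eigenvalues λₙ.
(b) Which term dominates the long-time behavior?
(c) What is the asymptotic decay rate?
Eigenvalues: λₙ = 5n²π²/0.86².
First three modes:
  n=1: λ₁ = 5π²/0.86² ≈ 66.723
  n=2: λ₂ = 20π²/0.86² ≈ 266.89 (4× faster decay)
  n=3: λ₃ = 45π²/0.86² ≈ 600.503 (9× faster decay)
As t → ∞, higher modes decay exponentially faster. The n=1 mode dominates: T ~ c₁ sin(πx/0.86) e^{-λ₁t}.
Decay rate: λ₁ = 5π²/0.86² ≈ 66.723.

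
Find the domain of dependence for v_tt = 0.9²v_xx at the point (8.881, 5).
Domain of dependence: [4.381, 13.381]. Signals travel at speed 0.9, so data within |x - 8.881| ≤ 0.9·5 = 4.5 can reach the point.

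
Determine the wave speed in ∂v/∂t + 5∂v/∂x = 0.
Speed = 5. Information travels along x - 5t = const (rightward).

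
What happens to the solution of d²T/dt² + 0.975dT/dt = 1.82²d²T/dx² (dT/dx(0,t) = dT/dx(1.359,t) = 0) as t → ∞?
T → constant (steady state). Damping (γ=0.975) dissipates the nonconstant modes; with Neumann BCs the spatial average obeys M''+γM'=0 and tends to a finite limit.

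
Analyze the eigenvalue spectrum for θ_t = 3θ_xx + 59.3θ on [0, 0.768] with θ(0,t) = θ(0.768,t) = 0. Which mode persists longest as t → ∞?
Eigenvalues: λₙ = 3n²π²/0.768² - 59.3.
First three modes:
  n=1: λ₁ = 3π²/0.768² - 59.3 ≈ -9.101
  n=2: λ₂ = 12π²/0.768² - 59.3 ≈ 141.498
  n=3: λ₃ = 27π²/0.768² - 59.3 ≈ 392.495
Since 3π²/0.768² ≈ 50.199 < 59.3, λ₁ < 0.
The n=1 mode grows fastest (−λₙ is largest for n=1) → dominates.
Asymptotic: θ ~ c₁ sin(πx/0.768) e^{9.101t} (exponential growth at rate −λ₁ ≈ 9.101).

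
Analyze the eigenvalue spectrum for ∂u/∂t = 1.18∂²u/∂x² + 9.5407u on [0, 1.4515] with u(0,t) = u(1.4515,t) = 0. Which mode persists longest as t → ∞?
Eigenvalues: λₙ = 1.18n²π²/1.4515² - 9.5407.
First three modes:
  n=1: λ₁ = 1.18π²/1.4515² - 9.5407 ≈ -4.013
  n=2: λ₂ = 4.72π²/1.4515² - 9.5407 ≈ 12.57
  n=3: λ₃ = 10.62π²/1.4515² - 9.5407 ≈ 40.209
Since 1.18π²/1.4515² ≈ 5.528 < 9.5407, λ₁ < 0.
The n=1 mode grows fastest (−λₙ is largest for n=1) → dominates.
Asymptotic: u ~ c₁ sin(πx/1.4515) e^{4.013t} (exponential growth at rate −λ₁ ≈ 4.013).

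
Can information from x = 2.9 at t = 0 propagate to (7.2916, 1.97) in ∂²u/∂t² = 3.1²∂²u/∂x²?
Yes. The domain of dependence is [1.1846, 13.3986], and 2.9 ∈ [1.1846, 13.3986].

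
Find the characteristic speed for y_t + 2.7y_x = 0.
Speed = 2.7. Information travels along x - 2.7t = const (rightward).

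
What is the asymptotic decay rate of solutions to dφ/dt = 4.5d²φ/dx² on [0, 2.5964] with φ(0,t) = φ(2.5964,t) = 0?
Eigenvalues: λₙ = 4.5n²π²/2.5964².
First three modes:
  n=1: λ₁ = 4.5π²/2.5964² ≈ 6.588
  n=2: λ₂ = 18π²/2.5964² ≈ 26.353 (4× faster decay)
  n=3: λ₃ = 40.5π²/2.5964² ≈ 59.294 (9× faster decay)
As t → ∞, higher modes decay exponentially faster. The n=1 mode dominates: φ ~ c₁ sin(πx/2.5964) e^{-λ₁t}.
Decay rate: λ₁ = 4.5π²/2.5964² ≈ 6.588.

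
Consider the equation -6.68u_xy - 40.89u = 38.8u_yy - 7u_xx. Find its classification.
Rewriting in standard form: 7u_xx - 6.68u_xy - 38.8u_yy - 40.89u = 0. Hyperbolic. (A = 7, B = -6.68, C = -38.8 gives B² - 4AC = 1131.0224.)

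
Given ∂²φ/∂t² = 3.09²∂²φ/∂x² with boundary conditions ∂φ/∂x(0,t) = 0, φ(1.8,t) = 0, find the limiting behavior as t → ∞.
φ oscillates (no decay). Energy is conserved; the solution oscillates indefinitely as standing waves.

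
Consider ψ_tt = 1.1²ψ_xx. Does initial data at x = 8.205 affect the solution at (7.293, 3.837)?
Yes. The domain of dependence is [3.0723, 11.5137], and 8.205 ∈ [3.0723, 11.5137].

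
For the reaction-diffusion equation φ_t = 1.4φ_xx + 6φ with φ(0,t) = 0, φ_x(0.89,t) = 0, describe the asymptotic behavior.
φ grows unboundedly. Reaction dominates diffusion (r=6 > κπ²/(4L²)≈4.36); solution grows exponentially.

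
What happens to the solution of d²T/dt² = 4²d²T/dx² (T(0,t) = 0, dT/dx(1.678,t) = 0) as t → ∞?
T oscillates (no decay). Energy is conserved; the solution oscillates indefinitely as standing waves.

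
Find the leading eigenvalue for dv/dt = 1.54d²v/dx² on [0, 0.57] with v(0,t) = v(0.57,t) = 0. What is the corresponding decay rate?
Eigenvalues: λₙ = 1.54n²π²/0.57².
First three modes:
  n=1: λ₁ = 1.54π²/0.57² ≈ 46.781
  n=2: λ₂ = 6.16π²/0.57² ≈ 187.125 (4× faster decay)
  n=3: λ₃ = 13.86π²/0.57² ≈ 421.03 (9× faster decay)
As t → ∞, higher modes decay exponentially faster. The n=1 mode dominates: v ~ c₁ sin(πx/0.57) e^{-λ₁t}.
Decay rate: λ₁ = 1.54π²/0.57² ≈ 46.781.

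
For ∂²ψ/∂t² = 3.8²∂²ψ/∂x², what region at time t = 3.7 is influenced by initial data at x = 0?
Domain of influence: [-14.06, 14.06]. Data at x = 0 spreads outward at speed 3.8.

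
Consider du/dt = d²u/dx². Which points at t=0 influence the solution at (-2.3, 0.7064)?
The entire real line. The heat equation has infinite propagation speed: any initial disturbance instantly affects all points (though exponentially small far away).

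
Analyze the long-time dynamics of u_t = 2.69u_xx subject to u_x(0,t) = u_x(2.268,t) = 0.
Long-time behavior: u → constant (steady state). Heat is conserved (no flux at boundaries); solution approaches the spatial average.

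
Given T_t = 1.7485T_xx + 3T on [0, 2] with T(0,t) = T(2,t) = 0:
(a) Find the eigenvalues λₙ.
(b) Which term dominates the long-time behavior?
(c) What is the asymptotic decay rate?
Eigenvalues: λₙ = 1.7485n²π²/2² - 3.
First three modes:
  n=1: λ₁ = 1.7485π²/2² - 3 ≈ 1.314
  n=2: λ₂ = 6.994π²/2² - 3 ≈ 14.257
  n=3: λ₃ = 15.7365π²/2² - 3 ≈ 35.828
Since 1.7485π²/2² ≈ 4.314 > 3, all λₙ > 0.
The n=1 mode decays slowest → dominates as t → ∞.
Asymptotic: T ~ c₁ sin(πx/2) e^{-λ₁t} with decay rate λ₁ ≈ 1.314.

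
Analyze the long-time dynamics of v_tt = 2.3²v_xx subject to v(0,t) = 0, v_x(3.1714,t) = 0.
Long-time behavior: v oscillates (no decay). Energy is conserved; the solution oscillates indefinitely as standing waves.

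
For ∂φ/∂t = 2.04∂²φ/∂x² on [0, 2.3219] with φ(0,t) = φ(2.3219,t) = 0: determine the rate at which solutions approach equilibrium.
Eigenvalues: λₙ = 2.04n²π²/2.3219².
First three modes:
  n=1: λ₁ = 2.04π²/2.3219² ≈ 3.735
  n=2: λ₂ = 8.16π²/2.3219² ≈ 14.938 (4× faster decay)
  n=3: λ₃ = 18.36π²/2.3219² ≈ 33.611 (9× faster decay)
As t → ∞, higher modes decay exponentially faster. The n=1 mode dominates: φ ~ c₁ sin(πx/2.3219) e^{-λ₁t}.
Decay rate: λ₁ = 2.04π²/2.3219² ≈ 3.735.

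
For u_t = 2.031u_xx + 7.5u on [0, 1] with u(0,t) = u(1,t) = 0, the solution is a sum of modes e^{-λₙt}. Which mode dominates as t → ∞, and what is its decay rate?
Eigenvalues: λₙ = 2.031n²π²/1² - 7.5.
First three modes:
  n=1: λ₁ = 2.031π² - 7.5 ≈ 12.545
  n=2: λ₂ = 8.124π² - 7.5 ≈ 72.681
  n=3: λ₃ = 18.279π² - 7.5 ≈ 172.906
Since 2.031π² ≈ 20.045 > 7.5, all λₙ > 0.
The n=1 mode decays slowest → dominates as t → ∞.
Asymptotic: u ~ c₁ sin(πx/1) e^{-λ₁t} with decay rate λ₁ ≈ 12.545.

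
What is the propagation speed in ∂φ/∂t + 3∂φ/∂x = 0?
Speed = 3. Information travels along x - 3t = const (rightward).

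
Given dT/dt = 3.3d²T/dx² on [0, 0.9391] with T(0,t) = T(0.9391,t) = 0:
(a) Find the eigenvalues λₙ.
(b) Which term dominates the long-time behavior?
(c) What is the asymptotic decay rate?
Eigenvalues: λₙ = 3.3n²π²/0.9391².
First three modes:
  n=1: λ₁ = 3.3π²/0.9391² ≈ 36.931
  n=2: λ₂ = 13.2π²/0.9391² ≈ 147.724 (4× faster decay)
  n=3: λ₃ = 29.7π²/0.9391² ≈ 332.378 (9× faster decay)
As t → ∞, higher modes decay exponentially faster. The n=1 mode dominates: T ~ c₁ sin(πx/0.9391) e^{-λ₁t}.
Decay rate: λ₁ = 3.3π²/0.9391² ≈ 36.931.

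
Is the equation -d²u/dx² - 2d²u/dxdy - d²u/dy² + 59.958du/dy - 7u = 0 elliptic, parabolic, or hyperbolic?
Computing B² - 4AC with A = -1, B = -2, C = -1: discriminant = 0 (zero). Answer: parabolic.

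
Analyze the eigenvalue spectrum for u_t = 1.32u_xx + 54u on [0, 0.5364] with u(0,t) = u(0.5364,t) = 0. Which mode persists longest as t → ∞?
Eigenvalues: λₙ = 1.32n²π²/0.5364² - 54.
First three modes:
  n=1: λ₁ = 1.32π²/0.5364² - 54 ≈ -8.721
  n=2: λ₂ = 5.28π²/0.5364² - 54 ≈ 127.116
  n=3: λ₃ = 11.88π²/0.5364² - 54 ≈ 353.51
Since 1.32π²/0.5364² ≈ 45.279 < 54, λ₁ < 0.
The n=1 mode grows fastest (−λₙ is largest for n=1) → dominates.
Asymptotic: u ~ c₁ sin(πx/0.5364) e^{8.721t} (exponential growth at rate −λ₁ ≈ 8.721).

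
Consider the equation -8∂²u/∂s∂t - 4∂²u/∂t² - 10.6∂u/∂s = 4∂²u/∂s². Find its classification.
Rewriting in standard form: -4∂²u/∂s² - 8∂²u/∂s∂t - 4∂²u/∂t² - 10.6∂u/∂s = 0. Parabolic. (A = -4, B = -8, C = -4 gives B² - 4AC = 0.)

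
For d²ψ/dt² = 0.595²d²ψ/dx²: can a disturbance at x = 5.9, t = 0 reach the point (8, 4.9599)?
Yes. The domain of dependence is [5.0488595, 10.9511405], and 5.9 ∈ [5.0488595, 10.9511405].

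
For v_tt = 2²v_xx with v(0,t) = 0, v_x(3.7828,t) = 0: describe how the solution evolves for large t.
v oscillates (no decay). Energy is conserved; the solution oscillates indefinitely as standing waves.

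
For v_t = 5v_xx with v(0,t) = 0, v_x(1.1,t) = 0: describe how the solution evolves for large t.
v → 0. Heat escapes through the Dirichlet boundary.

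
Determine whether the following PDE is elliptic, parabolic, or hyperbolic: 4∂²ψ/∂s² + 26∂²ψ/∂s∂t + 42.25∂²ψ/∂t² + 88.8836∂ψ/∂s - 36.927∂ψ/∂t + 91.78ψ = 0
Coefficients: A = 4, B = 26, C = 42.25. B² - 4AC = 0, which is zero, so the equation is parabolic.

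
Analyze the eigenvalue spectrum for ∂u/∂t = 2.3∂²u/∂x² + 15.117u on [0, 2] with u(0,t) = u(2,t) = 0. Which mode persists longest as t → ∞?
Eigenvalues: λₙ = 2.3n²π²/2² - 15.117.
First three modes:
  n=1: λ₁ = 2.3π²/2² - 15.117 ≈ -9.442
  n=2: λ₂ = 9.2π²/2² - 15.117 ≈ 7.583
  n=3: λ₃ = 20.7π²/2² - 15.117 ≈ 35.958
Since 2.3π²/2² ≈ 5.675 < 15.117, λ₁ < 0.
The n=1 mode grows fastest (−λₙ is largest for n=1) → dominates.
Asymptotic: u ~ c₁ sin(πx/2) e^{9.442t} (exponential growth at rate −λ₁ ≈ 9.442).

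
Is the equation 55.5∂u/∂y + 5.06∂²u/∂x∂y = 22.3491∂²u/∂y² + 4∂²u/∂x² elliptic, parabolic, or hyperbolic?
Rewriting in standard form: -4∂²u/∂x² + 5.06∂²u/∂x∂y - 22.3491∂²u/∂y² + 55.5∂u/∂y = 0. Computing B² - 4AC with A = -4, B = 5.06, C = -22.3491: discriminant = -331.982 (negative). Answer: elliptic.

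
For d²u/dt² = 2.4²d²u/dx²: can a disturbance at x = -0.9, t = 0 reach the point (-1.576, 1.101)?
Yes. The domain of dependence is [-4.2184, 1.0664], and -0.9 ∈ [-4.2184, 1.0664].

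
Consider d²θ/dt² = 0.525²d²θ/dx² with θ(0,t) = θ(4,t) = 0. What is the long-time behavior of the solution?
As t → ∞, θ oscillates (no decay). Energy is conserved; the solution oscillates indefinitely as standing waves.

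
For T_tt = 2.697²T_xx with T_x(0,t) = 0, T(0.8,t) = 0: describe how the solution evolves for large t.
T oscillates (no decay). Energy is conserved; the solution oscillates indefinitely as standing waves.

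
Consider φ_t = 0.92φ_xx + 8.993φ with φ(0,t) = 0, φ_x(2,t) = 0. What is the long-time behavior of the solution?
As t → ∞, φ grows unboundedly. Reaction dominates diffusion (r=8.993 > κπ²/(4L²)≈0.57); solution grows exponentially.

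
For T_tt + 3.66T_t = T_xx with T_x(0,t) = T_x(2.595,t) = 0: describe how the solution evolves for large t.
T → constant (steady state). Damping (γ=3.66) dissipates the nonconstant modes; with Neumann BCs the spatial average obeys M''+γM'=0 and tends to a finite limit.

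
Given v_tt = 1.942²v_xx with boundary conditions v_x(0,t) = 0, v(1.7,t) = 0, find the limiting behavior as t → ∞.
v oscillates (no decay). Energy is conserved; the solution oscillates indefinitely as standing waves.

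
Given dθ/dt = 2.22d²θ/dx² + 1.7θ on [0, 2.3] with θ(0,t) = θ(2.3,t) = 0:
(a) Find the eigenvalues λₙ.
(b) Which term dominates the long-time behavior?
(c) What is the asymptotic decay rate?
Eigenvalues: λₙ = 2.22n²π²/2.3² - 1.7.
First three modes:
  n=1: λ₁ = 2.22π²/2.3² - 1.7 ≈ 2.442
  n=2: λ₂ = 8.88π²/2.3² - 1.7 ≈ 14.868
  n=3: λ₃ = 19.98π²/2.3² - 1.7 ≈ 35.577
Since 2.22π²/2.3² ≈ 4.142 > 1.7, all λₙ > 0.
The n=1 mode decays slowest → dominates as t → ∞.
Asymptotic: θ ~ c₁ sin(πx/2.3) e^{-λ₁t} with decay rate λ₁ ≈ 2.442.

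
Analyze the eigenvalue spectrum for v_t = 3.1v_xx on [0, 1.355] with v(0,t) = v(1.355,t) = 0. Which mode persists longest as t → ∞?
Eigenvalues: λₙ = 3.1n²π²/1.355².
First three modes:
  n=1: λ₁ = 3.1π²/1.355² ≈ 16.664
  n=2: λ₂ = 12.4π²/1.355² ≈ 66.657 (4× faster decay)
  n=3: λ₃ = 27.9π²/1.355² ≈ 149.977 (9× faster decay)
As t → ∞, higher modes decay exponentially faster. The n=1 mode dominates: v ~ c₁ sin(πx/1.355) e^{-λ₁t}.
Decay rate: λ₁ = 3.1π²/1.355² ≈ 16.664.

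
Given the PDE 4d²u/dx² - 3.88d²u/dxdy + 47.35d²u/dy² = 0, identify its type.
The second-order coefficients are A = 4, B = -3.88, C = 47.35. Since B² - 4AC = -742.5456 < 0, this is an elliptic PDE.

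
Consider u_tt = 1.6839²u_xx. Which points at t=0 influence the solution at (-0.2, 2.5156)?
Domain of dependence: [-4.43601884, 4.03601884]. Signals travel at speed 1.6839, so data within |x - -0.2| ≤ 1.6839·2.5156 = 4.23601884 can reach the point.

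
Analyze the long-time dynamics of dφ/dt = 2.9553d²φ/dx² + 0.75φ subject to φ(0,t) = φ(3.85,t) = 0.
Long-time behavior: φ → 0. Diffusion dominates reaction (r=0.75 < κπ²/L²≈1.97); solution decays.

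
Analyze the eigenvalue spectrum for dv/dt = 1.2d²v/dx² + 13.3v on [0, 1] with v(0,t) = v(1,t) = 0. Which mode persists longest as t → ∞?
Eigenvalues: λₙ = 1.2n²π²/1² - 13.3.
First three modes:
  n=1: λ₁ = 1.2π² - 13.3 ≈ -1.456
  n=2: λ₂ = 4.8π² - 13.3 ≈ 34.074
  n=3: λ₃ = 10.8π² - 13.3 ≈ 93.292
Since 1.2π² ≈ 11.844 < 13.3, λ₁ < 0.
The n=1 mode grows fastest (−λₙ is largest for n=1) → dominates.
Asymptotic: v ~ c₁ sin(πx/1) e^{1.456t} (exponential growth at rate −λ₁ ≈ 1.456).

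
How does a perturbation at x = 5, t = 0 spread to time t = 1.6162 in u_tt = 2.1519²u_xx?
Domain of influence: [1.52209922, 8.47790078]. Data at x = 5 spreads outward at speed 2.1519.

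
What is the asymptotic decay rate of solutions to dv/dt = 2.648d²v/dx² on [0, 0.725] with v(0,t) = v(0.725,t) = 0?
Eigenvalues: λₙ = 2.648n²π²/0.725².
First three modes:
  n=1: λ₁ = 2.648π²/0.725² ≈ 49.721
  n=2: λ₂ = 10.592π²/0.725² ≈ 198.885 (4× faster decay)
  n=3: λ₃ = 23.832π²/0.725² ≈ 447.491 (9× faster decay)
As t → ∞, higher modes decay exponentially faster. The n=1 mode dominates: v ~ c₁ sin(πx/0.725) e^{-λ₁t}.
Decay rate: λ₁ = 2.648π²/0.725² ≈ 49.721.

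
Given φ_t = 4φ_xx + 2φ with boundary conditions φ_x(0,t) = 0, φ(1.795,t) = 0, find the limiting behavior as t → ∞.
φ → 0. Diffusion dominates reaction (r=2 < κπ²/(4L²)≈3.06); solution decays.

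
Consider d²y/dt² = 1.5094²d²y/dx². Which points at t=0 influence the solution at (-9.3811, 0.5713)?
Domain of dependence: [-10.24342022, -8.51877978]. Signals travel at speed 1.5094, so data within |x - -9.3811| ≤ 1.5094·0.5713 = 0.86232022 can reach the point.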